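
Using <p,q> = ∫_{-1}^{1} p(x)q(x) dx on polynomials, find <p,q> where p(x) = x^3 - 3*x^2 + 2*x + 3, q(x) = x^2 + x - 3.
<p,q> = -142/15

Expand the product: p(x)·q(x) = x^5 - 2*x^4 - 4*x^3 + 14*x^2 - 3*x - 9.
∫_{-1}^{1} of each monomial x^k gives [2/(k+1) if k even, 0 if k odd]. Integrating term-by-term (or equivalently evaluating the antiderivative F(x) = x^6/6 - 2*x^5/5 - x^4 + 14*x^3/3 - 3*x^2/2 - 9*x at the endpoints):
  F(1) − F(−1) = -106/15 − (12/5) = -142/15.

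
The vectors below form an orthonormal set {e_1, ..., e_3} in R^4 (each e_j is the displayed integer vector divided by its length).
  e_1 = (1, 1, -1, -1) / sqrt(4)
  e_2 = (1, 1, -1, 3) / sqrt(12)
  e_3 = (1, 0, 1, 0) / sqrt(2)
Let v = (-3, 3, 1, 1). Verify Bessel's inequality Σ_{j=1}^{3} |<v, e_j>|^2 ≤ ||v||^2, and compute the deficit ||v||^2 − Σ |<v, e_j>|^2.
Σ |<v, e_j>|^2 = 10/3; ||v||^2 = 20; deficit = 50/3

Write each e_j = u_j / sqrt(<u_j, u_j>) where u_j is the displayed integer vector. Then <v, e_j> = <v, u_j> / sqrt(<u_j, u_j>), so |<v, e_j>|^2 = <v, u_j>^2 / <u_j, u_j>.
Coefficients: <v, e_1> = -2/sqrt(4), <v, e_2> = 2/sqrt(12), <v, e_3> = -2/sqrt(2).
Square and sum: Σ |<v, e_j>|^2 = 10/3.
Compute ||v||^2 = v·v = 20.
Deficit = 20 − 10/3 = 50/3 ≥ 0, confirming Bessel's inequality. (The deficit equals ||v − Σ <v,e_j> e_j||^2, the squared distance from v to span{e_j}.)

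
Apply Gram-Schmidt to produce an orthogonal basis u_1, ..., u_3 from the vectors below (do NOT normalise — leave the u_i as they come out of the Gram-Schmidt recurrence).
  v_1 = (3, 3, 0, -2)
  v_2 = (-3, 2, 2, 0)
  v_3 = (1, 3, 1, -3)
Orthogonal basis:
  u_1 = (3, 3, 0, -2)
  u_2 = (-57/22, 53/22, 2, -3/11)
  u_3 = (-106/365, -196/365, 37/365, -453/365)

Apply the Gram-Schmidt recurrence
  u_1 = v_1
  u_i = v_i − Σ_{j<i} ((v_i · u_j) / (u_j · u_j)) · u_j.

Step by step this gives:
  u_1 = (3, 3, 0, -2)
  u_2 = (-57/22, 53/22, 2, -3/11)
  u_3 = (-106/365, -196/365, 37/365, -453/365)

Orthogonality check:
  u_2 · u_1 = 0 (should be 0)
  u_3 · u_1 = 0 (should be 0)
  u_3 · u_2 = 0 (should be 0)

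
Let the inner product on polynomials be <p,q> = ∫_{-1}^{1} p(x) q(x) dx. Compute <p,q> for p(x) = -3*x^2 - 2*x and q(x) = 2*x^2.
<p,q> = -12/5

Expand the product: p(x)·q(x) = -6*x^4 - 4*x^3.
∫_{-1}^{1} of each monomial x^k gives [2/(k+1) if k even, 0 if k odd]. Integrating term-by-term (or equivalently evaluating the antiderivative F(x) = -6*x^5/5 - x^4 at the endpoints):
  F(1) − F(−1) = -11/5 − (1/5) = -12/5.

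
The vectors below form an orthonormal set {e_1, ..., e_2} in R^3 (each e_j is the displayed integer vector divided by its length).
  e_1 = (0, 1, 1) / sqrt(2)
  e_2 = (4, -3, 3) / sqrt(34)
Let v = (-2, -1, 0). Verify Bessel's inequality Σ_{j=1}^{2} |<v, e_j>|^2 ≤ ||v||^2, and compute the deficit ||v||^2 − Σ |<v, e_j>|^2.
Σ |<v, e_j>|^2 = 21/17; ||v||^2 = 5; deficit = 64/17

Write each e_j = u_j / sqrt(<u_j, u_j>) where u_j is the displayed integer vector. Then <v, e_j> = <v, u_j> / sqrt(<u_j, u_j>), so |<v, e_j>|^2 = <v, u_j>^2 / <u_j, u_j>.
Coefficients: <v, e_1> = -1/sqrt(2), <v, e_2> = -5/sqrt(34).
Square and sum: Σ |<v, e_j>|^2 = 21/17.
Compute ||v||^2 = v·v = 5.
Deficit = 5 − 21/17 = 64/17 ≥ 0, confirming Bessel's inequality. (The deficit equals ||v − Σ <v,e_j> e_j||^2, the squared distance from v to span{e_j}.)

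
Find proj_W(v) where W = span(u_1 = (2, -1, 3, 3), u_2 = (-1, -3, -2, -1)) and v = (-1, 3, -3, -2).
proj_W(v) = (-440/281, 780/281, -580/281, -740/281)

Set up U = [u_1 | ... | u_2] ∈ R^(4×2). The projector onto W = col(U) is P = U (U^T U)^(-1) U^T.
Compute U^T U =
  [23, -8]
  [-8, 15],
and U^T v = (-20, 0).
Solve U^T U · c = U^T v for the coefficients: c = (-300/281, -160/281). The projection is proj_W(v) = U c.
Check: (v - proj_W(v)) · u_1 = 0  (should be 0).
Check: (v - proj_W(v)) · u_2 = 0  (should be 0).
Result: proj_W(v) = (-440/281, 780/281, -580/281, -740/281).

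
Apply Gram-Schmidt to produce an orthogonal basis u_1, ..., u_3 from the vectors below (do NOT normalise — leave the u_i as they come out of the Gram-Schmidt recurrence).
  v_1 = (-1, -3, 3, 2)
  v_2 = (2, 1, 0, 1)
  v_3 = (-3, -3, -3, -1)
Orthogonal basis:
  u_1 = (-1, -3, 3, 2)
  u_2 = (43/23, 14/23, 9/23, 29/23)
  u_3 = (1/3, -232/129, -105/43, 146/129)

Apply the Gram-Schmidt recurrence
  u_1 = v_1
  u_i = v_i − Σ_{j<i} ((v_i · u_j) / (u_j · u_j)) · u_j.

Step by step this gives:
  u_1 = (-1, -3, 3, 2)
  u_2 = (43/23, 14/23, 9/23, 29/23)
  u_3 = (1/3, -232/129, -105/43, 146/129)

Orthogonality check:
  u_2 · u_1 = 0 (should be 0)
  u_3 · u_1 = 0 (should be 0)
  u_3 · u_2 = 0 (should be 0)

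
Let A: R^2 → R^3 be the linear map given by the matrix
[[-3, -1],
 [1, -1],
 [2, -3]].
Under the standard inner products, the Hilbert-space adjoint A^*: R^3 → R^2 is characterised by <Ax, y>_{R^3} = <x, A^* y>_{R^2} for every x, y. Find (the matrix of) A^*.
A^* = A^T =
[[-3, 1, 2],
 [-1, -1, -3]]

For real matrices with standard dot products, the defining identity <Ax, y> = <x, A^* y> gives (Ax)^T y = x^T (A^*) y, i.e. x^T A^T y = x^T (A^*) y. Since this holds for all x, y, we must have A^* = A^T. Therefore
A^* =
[[-3, 1, 2],
 [-1, -1, -3]].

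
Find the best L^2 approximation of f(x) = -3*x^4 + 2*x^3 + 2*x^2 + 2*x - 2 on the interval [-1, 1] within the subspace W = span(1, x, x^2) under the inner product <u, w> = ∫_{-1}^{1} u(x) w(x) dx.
g(x) = -4*x^2/7 + 16*x/5 - 61/35

The best approximation g ∈ W is the orthogonal projection of f onto W. Writing g = a_0 + a_1 x + a_2 x^2, the coefficients solve the normal equations G · a = b where
  G_{ij} = <φ_i, φ_j> and b_i = <f, φ_i>, with φ_0 = 1, φ_1 = x, φ_2 = x^2.
G =
  [2, 0, 2/3]
  [0, 2/3, 0]
  [2/3, 0, 2/5],
b = (-58/15, 32/15, -146/105).
Solving gives a_0 = -61/35, a_1 = 16/5, a_2 = -4/7, so
  g(x) = -4*x^2/7 + 16*x/5 - 61/35.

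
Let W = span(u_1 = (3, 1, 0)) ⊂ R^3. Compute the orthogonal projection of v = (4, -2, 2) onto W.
proj_W(v) = (3, 1, 0)

Set up U = [u_1 | ... | u_1] ∈ R^(3×1). The projector onto W = col(U) is P = U (U^T U)^(-1) U^T.
Compute U^T U =
  [10],
and U^T v = (10).
Solve U^T U · c = U^T v for the coefficients: c = (1). The projection is proj_W(v) = U c.
Check: (v - proj_W(v)) · u_1 = 0  (should be 0).
Result: proj_W(v) = (3, 1, 0).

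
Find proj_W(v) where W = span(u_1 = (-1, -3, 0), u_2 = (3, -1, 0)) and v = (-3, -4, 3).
proj_W(v) = (-3, -4, 0)

Set up U = [u_1 | ... | u_2] ∈ R^(3×2). The projector onto W = col(U) is P = U (U^T U)^(-1) U^T.
Compute U^T U =
  [10, 0]
  [0, 10],
and U^T v = (15, -5).
Solve U^T U · c = U^T v for the coefficients: c = (3/2, -1/2). The projection is proj_W(v) = U c.
Check: (v - proj_W(v)) · u_1 = 0  (should be 0).
Check: (v - proj_W(v)) · u_2 = 0  (should be 0).
Result: proj_W(v) = (-3, -4, 0).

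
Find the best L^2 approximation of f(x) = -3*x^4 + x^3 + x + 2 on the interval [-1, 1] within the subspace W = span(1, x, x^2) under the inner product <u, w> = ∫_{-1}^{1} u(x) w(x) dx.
g(x) = -18*x^2/7 + 8*x/5 + 79/35

The best approximation g ∈ W is the orthogonal projection of f onto W. Writing g = a_0 + a_1 x + a_2 x^2, the coefficients solve the normal equations G · a = b where
  G_{ij} = <φ_i, φ_j> and b_i = <f, φ_i>, with φ_0 = 1, φ_1 = x, φ_2 = x^2.
G =
  [2, 0, 2/3]
  [0, 2/3, 0]
  [2/3, 0, 2/5],
b = (14/5, 16/15, 10/21).
Solving gives a_0 = 79/35, a_1 = 8/5, a_2 = -18/7, so
  g(x) = -18*x^2/7 + 8*x/5 + 79/35.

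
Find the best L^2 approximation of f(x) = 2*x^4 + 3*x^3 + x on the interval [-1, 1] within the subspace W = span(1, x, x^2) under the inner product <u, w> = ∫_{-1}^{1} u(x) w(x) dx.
g(x) = 12*x^2/7 + 14*x/5 - 6/35

The best approximation g ∈ W is the orthogonal projection of f onto W. Writing g = a_0 + a_1 x + a_2 x^2, the coefficients solve the normal equations G · a = b where
  G_{ij} = <φ_i, φ_j> and b_i = <f, φ_i>, with φ_0 = 1, φ_1 = x, φ_2 = x^2.
G =
  [2, 0, 2/3]
  [0, 2/3, 0]
  [2/3, 0, 2/5],
b = (4/5, 28/15, 4/7).
Solving gives a_0 = -6/35, a_1 = 14/5, a_2 = 12/7, so
  g(x) = 12*x^2/7 + 14*x/5 - 6/35.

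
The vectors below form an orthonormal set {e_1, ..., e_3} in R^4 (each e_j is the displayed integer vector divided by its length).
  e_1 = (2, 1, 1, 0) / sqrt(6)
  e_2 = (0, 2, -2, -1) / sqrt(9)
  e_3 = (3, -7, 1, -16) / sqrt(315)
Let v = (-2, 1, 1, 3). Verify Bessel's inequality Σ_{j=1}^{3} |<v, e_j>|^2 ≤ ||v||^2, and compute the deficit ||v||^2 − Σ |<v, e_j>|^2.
Σ |<v, e_j>|^2 = 275/21; ||v||^2 = 15; deficit = 40/21

Write each e_j = u_j / sqrt(<u_j, u_j>) where u_j is the displayed integer vector. Then <v, e_j> = <v, u_j> / sqrt(<u_j, u_j>), so |<v, e_j>|^2 = <v, u_j>^2 / <u_j, u_j>.
Coefficients: <v, e_1> = -2/sqrt(6), <v, e_2> = -3/sqrt(9), <v, e_3> = -60/sqrt(315).
Square and sum: Σ |<v, e_j>|^2 = 275/21.
Compute ||v||^2 = v·v = 15.
Deficit = 15 − 275/21 = 40/21 ≥ 0, confirming Bessel's inequality. (The deficit equals ||v − Σ <v,e_j> e_j||^2, the squared distance from v to span{e_j}.)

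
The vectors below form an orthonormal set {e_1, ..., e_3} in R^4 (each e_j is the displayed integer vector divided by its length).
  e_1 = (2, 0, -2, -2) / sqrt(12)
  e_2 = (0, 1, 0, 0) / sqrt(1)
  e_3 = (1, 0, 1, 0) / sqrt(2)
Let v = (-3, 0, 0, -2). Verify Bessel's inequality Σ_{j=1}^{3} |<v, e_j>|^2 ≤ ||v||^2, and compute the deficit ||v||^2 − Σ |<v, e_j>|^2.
Σ |<v, e_j>|^2 = 29/6; ||v||^2 = 13; deficit = 49/6

Write each e_j = u_j / sqrt(<u_j, u_j>) where u_j is the displayed integer vector. Then <v, e_j> = <v, u_j> / sqrt(<u_j, u_j>), so |<v, e_j>|^2 = <v, u_j>^2 / <u_j, u_j>.
Coefficients: <v, e_1> = -2/sqrt(12), <v, e_2> = 0/sqrt(1), <v, e_3> = -3/sqrt(2).
Square and sum: Σ |<v, e_j>|^2 = 29/6.
Compute ||v||^2 = v·v = 13.
Deficit = 13 − 29/6 = 49/6 ≥ 0, confirming Bessel's inequality. (The deficit equals ||v − Σ <v,e_j> e_j||^2, the squared distance from v to span{e_j}.)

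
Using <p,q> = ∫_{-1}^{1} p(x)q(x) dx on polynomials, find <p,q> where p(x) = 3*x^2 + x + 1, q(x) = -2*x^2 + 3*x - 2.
<p,q> = -146/15

Expand the product: p(x)·q(x) = -6*x^4 + 7*x^3 - 5*x^2 + x - 2.
∫_{-1}^{1} of each monomial x^k gives [2/(k+1) if k even, 0 if k odd]. Integrating term-by-term (or equivalently evaluating the antiderivative F(x) = -6*x^5/5 + 7*x^4/4 - 5*x^3/3 + x^2/2 - 2*x at the endpoints):
  F(1) − F(−1) = -157/60 − (427/60) = -146/15.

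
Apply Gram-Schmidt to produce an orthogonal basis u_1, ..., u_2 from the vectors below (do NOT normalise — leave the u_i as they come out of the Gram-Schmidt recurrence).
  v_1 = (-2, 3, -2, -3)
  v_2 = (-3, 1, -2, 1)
Orthogonal basis:
  u_1 = (-2, 3, -2, -3)
  u_2 = (-29/13, -2/13, -16/13, 28/13)

Apply the Gram-Schmidt recurrence
  u_1 = v_1
  u_i = v_i − Σ_{j<i} ((v_i · u_j) / (u_j · u_j)) · u_j.

Step by step this gives:
  u_1 = (-2, 3, -2, -3)
  u_2 = (-29/13, -2/13, -16/13, 28/13)

Orthogonality check:
  u_2 · u_1 = 0 (should be 0)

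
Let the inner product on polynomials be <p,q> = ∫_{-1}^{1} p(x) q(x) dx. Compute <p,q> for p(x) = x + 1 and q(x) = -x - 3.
<p,q> = -20/3

Expand the product: p(x)·q(x) = -x^2 - 4*x - 3.
∫_{-1}^{1} of each monomial x^k gives [2/(k+1) if k even, 0 if k odd]. Integrating term-by-term (or equivalently evaluating the antiderivative F(x) = -x^3/3 - 2*x^2 - 3*x at the endpoints):
  F(1) − F(−1) = -16/3 − (4/3) = -20/3.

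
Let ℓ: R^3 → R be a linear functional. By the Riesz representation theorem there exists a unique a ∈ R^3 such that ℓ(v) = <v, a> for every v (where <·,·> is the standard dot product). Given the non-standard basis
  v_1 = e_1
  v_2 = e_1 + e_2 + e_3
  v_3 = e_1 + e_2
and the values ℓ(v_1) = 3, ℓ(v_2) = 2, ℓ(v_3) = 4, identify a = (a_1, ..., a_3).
a = (3, 1, -2)

Write a = (a_1, ..., a_3) in the standard basis. For each basis vector v_i, ℓ(v_i) = <v_i, a> is a linear equation in the a_j's. Collect the n equations into a matrix system V a = ℓ, where row i of V is v_i (expressed in the standard basis). Since V is invertible (lower-triangular with 1s on the diagonal, up to permutation), solve by back-substitution:
  V =
[[1, 0, 0],
 [1, 1, 1],
 [1, 1, 0]]
  V a = (3, 2, 4)
Solving gives a = (3, 1, -2).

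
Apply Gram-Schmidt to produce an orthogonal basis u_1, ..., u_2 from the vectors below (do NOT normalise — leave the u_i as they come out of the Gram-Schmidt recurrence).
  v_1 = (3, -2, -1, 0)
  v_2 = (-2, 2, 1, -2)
Orthogonal basis:
  u_1 = (3, -2, -1, 0)
  u_2 = (5/14, 3/7, 3/14, -2)

Apply the Gram-Schmidt recurrence
  u_1 = v_1
  u_i = v_i − Σ_{j<i} ((v_i · u_j) / (u_j · u_j)) · u_j.

Step by step this gives:
  u_1 = (3, -2, -1, 0)
  u_2 = (5/14, 3/7, 3/14, -2)

Orthogonality check:
  u_2 · u_1 = 0 (should be 0)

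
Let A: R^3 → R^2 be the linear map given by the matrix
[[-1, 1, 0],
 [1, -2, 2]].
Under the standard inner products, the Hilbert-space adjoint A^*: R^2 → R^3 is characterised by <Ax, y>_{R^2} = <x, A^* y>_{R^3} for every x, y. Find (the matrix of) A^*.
A^* = A^T =
[[-1, 1],
 [1, -2],
 [0, 2]]

For real matrices with standard dot products, the defining identity <Ax, y> = <x, A^* y> gives (Ax)^T y = x^T (A^*) y, i.e. x^T A^T y = x^T (A^*) y. Since this holds for all x, y, we must have A^* = A^T. Therefore
A^* =
[[-1, 1],
 [1, -2],
 [0, 2]].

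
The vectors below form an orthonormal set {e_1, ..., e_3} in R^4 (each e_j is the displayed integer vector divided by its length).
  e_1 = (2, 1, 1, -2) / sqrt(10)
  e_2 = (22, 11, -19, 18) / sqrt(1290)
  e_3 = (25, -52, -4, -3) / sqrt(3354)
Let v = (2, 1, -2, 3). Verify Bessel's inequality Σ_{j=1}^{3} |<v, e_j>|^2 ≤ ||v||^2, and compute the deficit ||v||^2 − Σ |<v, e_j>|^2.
Σ |<v, e_j>|^2 = 459/26; ||v||^2 = 18; deficit = 9/26

Write each e_j = u_j / sqrt(<u_j, u_j>) where u_j is the displayed integer vector. Then <v, e_j> = <v, u_j> / sqrt(<u_j, u_j>), so |<v, e_j>|^2 = <v, u_j>^2 / <u_j, u_j>.
Coefficients: <v, e_1> = -3/sqrt(10), <v, e_2> = 147/sqrt(1290), <v, e_3> = -3/sqrt(3354).
Square and sum: Σ |<v, e_j>|^2 = 459/26.
Compute ||v||^2 = v·v = 18.
Deficit = 18 − 459/26 = 9/26 ≥ 0, confirming Bessel's inequality. (The deficit equals ||v − Σ <v,e_j> e_j||^2, the squared distance from v to span{e_j}.)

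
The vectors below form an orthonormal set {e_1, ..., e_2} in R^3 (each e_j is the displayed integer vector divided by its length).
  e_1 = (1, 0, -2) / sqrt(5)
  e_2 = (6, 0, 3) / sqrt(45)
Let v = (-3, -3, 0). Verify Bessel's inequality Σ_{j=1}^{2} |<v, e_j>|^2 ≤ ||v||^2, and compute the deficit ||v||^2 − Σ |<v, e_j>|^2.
Σ |<v, e_j>|^2 = 9; ||v||^2 = 18; deficit = 9

Write each e_j = u_j / sqrt(<u_j, u_j>) where u_j is the displayed integer vector. Then <v, e_j> = <v, u_j> / sqrt(<u_j, u_j>), so |<v, e_j>|^2 = <v, u_j>^2 / <u_j, u_j>.
Coefficients: <v, e_1> = -3/sqrt(5), <v, e_2> = -18/sqrt(45).
Square and sum: Σ |<v, e_j>|^2 = 9.
Compute ||v||^2 = v·v = 18.
Deficit = 18 − 9 = 9 ≥ 0, confirming Bessel's inequality. (The deficit equals ||v − Σ <v,e_j> e_j||^2, the squared distance from v to span{e_j}.)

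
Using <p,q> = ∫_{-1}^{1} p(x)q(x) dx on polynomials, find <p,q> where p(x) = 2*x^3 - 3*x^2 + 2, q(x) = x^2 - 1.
<p,q> = -28/15

Expand the product: p(x)·q(x) = 2*x^5 - 3*x^4 - 2*x^3 + 5*x^2 - 2.
∫_{-1}^{1} of each monomial x^k gives [2/(k+1) if k even, 0 if k odd]. Integrating term-by-term (or equivalently evaluating the antiderivative F(x) = x^6/3 - 3*x^5/5 - x^4/2 + 5*x^3/3 - 2*x at the endpoints):
  F(1) − F(−1) = -11/10 − (23/30) = -28/15.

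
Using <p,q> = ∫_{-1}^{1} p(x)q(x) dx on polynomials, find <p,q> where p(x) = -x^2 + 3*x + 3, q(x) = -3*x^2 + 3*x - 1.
<p,q> = -62/15

Expand the product: p(x)·q(x) = 3*x^4 - 12*x^3 + x^2 + 6*x - 3.
∫_{-1}^{1} of each monomial x^k gives [2/(k+1) if k even, 0 if k odd]. Integrating term-by-term (or equivalently evaluating the antiderivative F(x) = 3*x^5/5 - 3*x^4 + x^3/3 + 3*x^2 - 3*x at the endpoints):
  F(1) − F(−1) = -31/15 − (31/15) = -62/15.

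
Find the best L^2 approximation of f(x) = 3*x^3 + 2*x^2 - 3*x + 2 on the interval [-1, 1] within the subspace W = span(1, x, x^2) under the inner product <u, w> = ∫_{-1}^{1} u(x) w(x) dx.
g(x) = 2*x^2 - 6*x/5 + 2

The best approximation g ∈ W is the orthogonal projection of f onto W. Writing g = a_0 + a_1 x + a_2 x^2, the coefficients solve the normal equations G · a = b where
  G_{ij} = <φ_i, φ_j> and b_i = <f, φ_i>, with φ_0 = 1, φ_1 = x, φ_2 = x^2.
G =
  [2, 0, 2/3]
  [0, 2/3, 0]
  [2/3, 0, 2/5],
b = (16/3, -4/5, 32/15).
Solving gives a_0 = 2, a_1 = -6/5, a_2 = 2, so
  g(x) = 2*x^2 - 6*x/5 + 2.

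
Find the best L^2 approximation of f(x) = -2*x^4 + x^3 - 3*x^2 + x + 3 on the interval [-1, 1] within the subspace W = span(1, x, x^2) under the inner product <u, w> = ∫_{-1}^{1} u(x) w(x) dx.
g(x) = -33*x^2/7 + 8*x/5 + 111/35

The best approximation g ∈ W is the orthogonal projection of f onto W. Writing g = a_0 + a_1 x + a_2 x^2, the coefficients solve the normal equations G · a = b where
  G_{ij} = <φ_i, φ_j> and b_i = <f, φ_i>, with φ_0 = 1, φ_1 = x, φ_2 = x^2.
G =
  [2, 0, 2/3]
  [0, 2/3, 0]
  [2/3, 0, 2/5],
b = (16/5, 16/15, 8/35).
Solving gives a_0 = 111/35, a_1 = 8/5, a_2 = -33/7, so
  g(x) = -33*x^2/7 + 8*x/5 + 111/35.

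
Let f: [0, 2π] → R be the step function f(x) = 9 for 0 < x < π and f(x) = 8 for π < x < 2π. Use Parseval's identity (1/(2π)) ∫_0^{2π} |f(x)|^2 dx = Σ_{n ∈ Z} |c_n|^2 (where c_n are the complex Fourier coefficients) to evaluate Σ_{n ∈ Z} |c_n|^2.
Σ |c_n|^2 = 145/2

Parseval equates the L^2 energy of f (normalised by 1/(2π)) with the ℓ^2 sum of its Fourier coefficients: (1/(2π)) ∫_0^{2π} |f|^2 = Σ |c_n|^2.
Compute the left side: (1/(2π)) [∫_0^π 9^2 dx + ∫_π^{2π} 8^2 dx] = (1/(2π)) · (81π + 64π) = (81 + 64)/2 = 145/2.
So Σ_{n ∈ Z} |c_n|^2 = 145/2.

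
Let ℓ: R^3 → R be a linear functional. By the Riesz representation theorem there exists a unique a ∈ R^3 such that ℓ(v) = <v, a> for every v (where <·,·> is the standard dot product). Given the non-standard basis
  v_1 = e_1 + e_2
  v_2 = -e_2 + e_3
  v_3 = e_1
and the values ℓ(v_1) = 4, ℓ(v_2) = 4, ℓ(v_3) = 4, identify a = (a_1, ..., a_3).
a = (4, 0, 4)

Write a = (a_1, ..., a_3) in the standard basis. For each basis vector v_i, ℓ(v_i) = <v_i, a> is a linear equation in the a_j's. Collect the n equations into a matrix system V a = ℓ, where row i of V is v_i (expressed in the standard basis). Since V is invertible (lower-triangular with 1s on the diagonal, up to permutation), solve by back-substitution:
  V =
[[1, 1, 0],
 [0, -1, 1],
 [1, 0, 0]]
  V a = (4, 4, 4)
Solving gives a = (4, 0, 4).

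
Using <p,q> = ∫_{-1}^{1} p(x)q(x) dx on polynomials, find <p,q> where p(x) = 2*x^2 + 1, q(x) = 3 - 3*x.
<p,q> = 10

Expand the product: p(x)·q(x) = -6*x^3 + 6*x^2 - 3*x + 3.
∫_{-1}^{1} of each monomial x^k gives [2/(k+1) if k even, 0 if k odd]. Integrating term-by-term (or equivalently evaluating the antiderivative F(x) = -3*x^4/2 + 2*x^3 - 3*x^2/2 + 3*x at the endpoints):
  F(1) − F(−1) = 2 − (-8) = 10.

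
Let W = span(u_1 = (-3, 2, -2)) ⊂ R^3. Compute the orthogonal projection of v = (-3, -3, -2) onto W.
proj_W(v) = (-21/17, 14/17, -14/17)

Set up U = [u_1 | ... | u_1] ∈ R^(3×1). The projector onto W = col(U) is P = U (U^T U)^(-1) U^T.
Compute U^T U =
  [17],
and U^T v = (7).
Solve U^T U · c = U^T v for the coefficients: c = (7/17). The projection is proj_W(v) = U c.
Check: (v - proj_W(v)) · u_1 = 0  (should be 0).
Result: proj_W(v) = (-21/17, 14/17, -14/17).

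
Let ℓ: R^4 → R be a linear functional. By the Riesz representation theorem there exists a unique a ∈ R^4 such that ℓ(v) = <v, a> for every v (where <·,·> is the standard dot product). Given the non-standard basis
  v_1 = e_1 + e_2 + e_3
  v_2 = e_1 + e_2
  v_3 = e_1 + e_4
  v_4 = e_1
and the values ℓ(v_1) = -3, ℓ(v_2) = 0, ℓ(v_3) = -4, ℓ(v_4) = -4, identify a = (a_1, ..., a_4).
a = (-4, 4, -3, 0)

Write a = (a_1, ..., a_4) in the standard basis. For each basis vector v_i, ℓ(v_i) = <v_i, a> is a linear equation in the a_j's. Collect the n equations into a matrix system V a = ℓ, where row i of V is v_i (expressed in the standard basis). Since V is invertible (lower-triangular with 1s on the diagonal, up to permutation), solve by back-substitution:
  V =
[[1, 1, 1, 0],
 [1, 1, 0, 0],
 [1, 0, 0, 1],
 [1, 0, 0, 0]]
  V a = (-3, 0, -4, -4)
Solving gives a = (-4, 4, -3, 0).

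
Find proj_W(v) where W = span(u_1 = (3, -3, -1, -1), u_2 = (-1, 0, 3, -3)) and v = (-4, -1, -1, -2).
proj_W(v) = (-401/371, 279/371, 459/371, -39/53)

Set up U = [u_1 | ... | u_2] ∈ R^(4×2). The projector onto W = col(U) is P = U (U^T U)^(-1) U^T.
Compute U^T U =
  [20, -3]
  [-3, 19],
and U^T v = (-6, 7).
Solve U^T U · c = U^T v for the coefficients: c = (-93/371, 122/371). The projection is proj_W(v) = U c.
Check: (v - proj_W(v)) · u_1 = 0  (should be 0).
Check: (v - proj_W(v)) · u_2 = 0  (should be 0).
Result: proj_W(v) = (-401/371, 279/371, 459/371, -39/53).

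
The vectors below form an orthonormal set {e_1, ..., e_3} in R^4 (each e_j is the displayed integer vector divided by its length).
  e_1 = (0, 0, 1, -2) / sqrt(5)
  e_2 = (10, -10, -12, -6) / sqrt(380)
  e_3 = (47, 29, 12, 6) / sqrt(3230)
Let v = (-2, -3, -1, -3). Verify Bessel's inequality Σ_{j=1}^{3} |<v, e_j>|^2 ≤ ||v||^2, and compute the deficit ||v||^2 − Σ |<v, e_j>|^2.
Σ |<v, e_j>|^2 = 3909/170; ||v||^2 = 23; deficit = 1/170

Write each e_j = u_j / sqrt(<u_j, u_j>) where u_j is the displayed integer vector. Then <v, e_j> = <v, u_j> / sqrt(<u_j, u_j>), so |<v, e_j>|^2 = <v, u_j>^2 / <u_j, u_j>.
Coefficients: <v, e_1> = 5/sqrt(5), <v, e_2> = 40/sqrt(380), <v, e_3> = -211/sqrt(3230).
Square and sum: Σ |<v, e_j>|^2 = 3909/170.
Compute ||v||^2 = v·v = 23.
Deficit = 23 − 3909/170 = 1/170 ≥ 0, confirming Bessel's inequality. (The deficit equals ||v − Σ <v,e_j> e_j||^2, the squared distance from v to span{e_j}.)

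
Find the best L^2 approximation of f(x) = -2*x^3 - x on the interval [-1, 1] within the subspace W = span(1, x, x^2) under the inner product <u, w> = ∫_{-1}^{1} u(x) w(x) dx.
g(x) = -11*x/5

The best approximation g ∈ W is the orthogonal projection of f onto W. Writing g = a_0 + a_1 x + a_2 x^2, the coefficients solve the normal equations G · a = b where
  G_{ij} = <φ_i, φ_j> and b_i = <f, φ_i>, with φ_0 = 1, φ_1 = x, φ_2 = x^2.
G =
  [2, 0, 2/3]
  [0, 2/3, 0]
  [2/3, 0, 2/5],
b = (0, -22/15, 0).
Solving gives a_0 = 0, a_1 = -11/5, a_2 = 0, so
  g(x) = -11*x/5.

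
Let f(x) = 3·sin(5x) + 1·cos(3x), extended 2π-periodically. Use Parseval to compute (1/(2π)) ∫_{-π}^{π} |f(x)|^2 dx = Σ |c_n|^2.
Σ |c_n|^2 = 5

Expand |f|^2 and use orthogonality of {sin(nx), cos(mx)} on [-π, π]:
  ∫_{-π}^{π} sin(nx)^2 dx = π, ∫ cos(mx)^2 dx = π, and cross terms integrate to 0.
So ∫_{-π}^{π} f(x)^2 dx = 3^2 · π + 1^2 · π = (9 + 1)π.
Divide by 2π: (9 + 1)/2 = 5.
By Parseval, this equals Σ |c_n|^2.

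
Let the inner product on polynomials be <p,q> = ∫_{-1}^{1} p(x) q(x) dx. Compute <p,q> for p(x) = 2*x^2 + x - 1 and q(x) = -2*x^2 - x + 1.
<p,q> = -8/5

Expand the product: p(x)·q(x) = -4*x^4 - 4*x^3 + 3*x^2 + 2*x - 1.
∫_{-1}^{1} of each monomial x^k gives [2/(k+1) if k even, 0 if k odd]. Integrating term-by-term (or equivalently evaluating the antiderivative F(x) = -4*x^5/5 - x^4 + x^3 + x^2 - x at the endpoints):
  F(1) − F(−1) = -4/5 − (4/5) = -8/5.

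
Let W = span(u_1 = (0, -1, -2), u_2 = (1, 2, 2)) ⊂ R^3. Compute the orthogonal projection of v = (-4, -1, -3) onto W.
proj_W(v) = (-2, -3, -2)

Set up U = [u_1 | ... | u_2] ∈ R^(3×2). The projector onto W = col(U) is P = U (U^T U)^(-1) U^T.
Compute U^T U =
  [5, -6]
  [-6, 9],
and U^T v = (7, -12).
Solve U^T U · c = U^T v for the coefficients: c = (-1, -2). The projection is proj_W(v) = U c.
Check: (v - proj_W(v)) · u_1 = 0  (should be 0).
Check: (v - proj_W(v)) · u_2 = 0  (should be 0).
Result: proj_W(v) = (-2, -3, -2).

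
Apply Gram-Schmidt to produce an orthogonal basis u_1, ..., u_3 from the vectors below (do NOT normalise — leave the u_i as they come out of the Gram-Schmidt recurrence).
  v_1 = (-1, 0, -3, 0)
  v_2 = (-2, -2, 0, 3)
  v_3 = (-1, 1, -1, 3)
Orthogonal basis:
  u_1 = (-1, 0, -3, 0)
  u_2 = (-9/5, -2, 3/5, 3)
  u_3 = (24/83, 165/83, -8/83, 126/83)

Apply the Gram-Schmidt recurrence
  u_1 = v_1
  u_i = v_i − Σ_{j<i} ((v_i · u_j) / (u_j · u_j)) · u_j.

Step by step this gives:
  u_1 = (-1, 0, -3, 0)
  u_2 = (-9/5, -2, 3/5, 3)
  u_3 = (24/83, 165/83, -8/83, 126/83)

Orthogonality check:
  u_2 · u_1 = 0 (should be 0)
  u_3 · u_1 = 0 (should be 0)
  u_3 · u_2 = 0 (should be 0)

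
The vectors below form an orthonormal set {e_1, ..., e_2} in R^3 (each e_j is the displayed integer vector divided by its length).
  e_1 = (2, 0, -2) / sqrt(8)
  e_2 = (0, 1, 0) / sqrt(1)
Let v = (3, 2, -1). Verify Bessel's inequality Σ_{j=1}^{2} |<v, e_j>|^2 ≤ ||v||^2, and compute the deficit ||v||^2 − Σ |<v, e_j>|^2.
Σ |<v, e_j>|^2 = 12; ||v||^2 = 14; deficit = 2

Write each e_j = u_j / sqrt(<u_j, u_j>) where u_j is the displayed integer vector. Then <v, e_j> = <v, u_j> / sqrt(<u_j, u_j>), so |<v, e_j>|^2 = <v, u_j>^2 / <u_j, u_j>.
Coefficients: <v, e_1> = 8/sqrt(8), <v, e_2> = 2/sqrt(1).
Square and sum: Σ |<v, e_j>|^2 = 12.
Compute ||v||^2 = v·v = 14.
Deficit = 14 − 12 = 2 ≥ 0, confirming Bessel's inequality. (The deficit equals ||v − Σ <v,e_j> e_j||^2, the squared distance from v to span{e_j}.)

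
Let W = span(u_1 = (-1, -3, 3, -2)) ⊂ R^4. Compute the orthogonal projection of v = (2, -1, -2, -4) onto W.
proj_W(v) = (-3/23, -9/23, 9/23, -6/23)

Set up U = [u_1 | ... | u_1] ∈ R^(4×1). The projector onto W = col(U) is P = U (U^T U)^(-1) U^T.
Compute U^T U =
  [23],
and U^T v = (3).
Solve U^T U · c = U^T v for the coefficients: c = (3/23). The projection is proj_W(v) = U c.
Check: (v - proj_W(v)) · u_1 = 0  (should be 0).
Result: proj_W(v) = (-3/23, -9/23, 9/23, -6/23).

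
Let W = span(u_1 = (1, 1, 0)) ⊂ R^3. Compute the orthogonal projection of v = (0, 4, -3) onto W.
proj_W(v) = (2, 2, 0)

Set up U = [u_1 | ... | u_1] ∈ R^(3×1). The projector onto W = col(U) is P = U (U^T U)^(-1) U^T.
Compute U^T U =
  [2],
and U^T v = (4).
Solve U^T U · c = U^T v for the coefficients: c = (2). The projection is proj_W(v) = U c.
Check: (v - proj_W(v)) · u_1 = 0  (should be 0).
Result: proj_W(v) = (2, 2, 0).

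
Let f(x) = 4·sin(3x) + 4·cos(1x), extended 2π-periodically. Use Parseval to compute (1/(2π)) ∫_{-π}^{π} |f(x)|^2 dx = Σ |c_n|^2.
Σ |c_n|^2 = 16

Expand |f|^2 and use orthogonality of {sin(nx), cos(mx)} on [-π, π]:
  ∫_{-π}^{π} sin(nx)^2 dx = π, ∫ cos(mx)^2 dx = π, and cross terms integrate to 0.
So ∫_{-π}^{π} f(x)^2 dx = 4^2 · π + 4^2 · π = (16 + 16)π.
Divide by 2π: (16 + 16)/2 = 16.
By Parseval, this equals Σ |c_n|^2.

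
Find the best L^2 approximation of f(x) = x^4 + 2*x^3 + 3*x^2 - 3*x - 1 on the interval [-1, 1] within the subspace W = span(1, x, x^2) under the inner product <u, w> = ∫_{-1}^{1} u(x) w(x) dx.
g(x) = 27*x^2/7 - 9*x/5 - 38/35

The best approximation g ∈ W is the orthogonal projection of f onto W. Writing g = a_0 + a_1 x + a_2 x^2, the coefficients solve the normal equations G · a = b where
  G_{ij} = <φ_i, φ_j> and b_i = <f, φ_i>, with φ_0 = 1, φ_1 = x, φ_2 = x^2.
G =
  [2, 0, 2/3]
  [0, 2/3, 0]
  [2/3, 0, 2/5],
b = (2/5, -6/5, 86/105).
Solving gives a_0 = -38/35, a_1 = -9/5, a_2 = 27/7, so
  g(x) = 27*x^2/7 - 9*x/5 - 38/35.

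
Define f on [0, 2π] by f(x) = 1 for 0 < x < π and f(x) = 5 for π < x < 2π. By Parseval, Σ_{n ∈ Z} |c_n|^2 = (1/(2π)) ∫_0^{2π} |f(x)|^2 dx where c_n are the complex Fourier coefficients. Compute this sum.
Σ |c_n|^2 = 13

Parseval equates the L^2 energy of f (normalised by 1/(2π)) with the ℓ^2 sum of its Fourier coefficients: (1/(2π)) ∫_0^{2π} |f|^2 = Σ |c_n|^2.
Compute the left side: (1/(2π)) [∫_0^π 1^2 dx + ∫_π^{2π} 5^2 dx] = (1/(2π)) · (1π + 25π) = (1 + 25)/2 = 13.
So Σ_{n ∈ Z} |c_n|^2 = 13.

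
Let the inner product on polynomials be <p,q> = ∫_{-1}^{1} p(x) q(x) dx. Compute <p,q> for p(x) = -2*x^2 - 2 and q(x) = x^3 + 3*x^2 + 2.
<p,q> = -256/15

Expand the product: p(x)·q(x) = -2*x^5 - 6*x^4 - 2*x^3 - 10*x^2 - 4.
∫_{-1}^{1} of each monomial x^k gives [2/(k+1) if k even, 0 if k odd]. Integrating term-by-term (or equivalently evaluating the antiderivative F(x) = -x^6/3 - 6*x^5/5 - x^4/2 - 10*x^3/3 - 4*x at the endpoints):
  F(1) − F(−1) = -281/30 − (77/10) = -256/15.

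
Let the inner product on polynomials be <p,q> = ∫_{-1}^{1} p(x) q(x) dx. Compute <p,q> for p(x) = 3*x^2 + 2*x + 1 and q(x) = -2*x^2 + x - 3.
<p,q> = -72/5

Expand the product: p(x)·q(x) = -6*x^4 - x^3 - 9*x^2 - 5*x - 3.
∫_{-1}^{1} of each monomial x^k gives [2/(k+1) if k even, 0 if k odd]. Integrating term-by-term (or equivalently evaluating the antiderivative F(x) = -6*x^5/5 - x^4/4 - 3*x^3 - 5*x^2/2 - 3*x at the endpoints):
  F(1) − F(−1) = -199/20 − (89/20) = -72/5.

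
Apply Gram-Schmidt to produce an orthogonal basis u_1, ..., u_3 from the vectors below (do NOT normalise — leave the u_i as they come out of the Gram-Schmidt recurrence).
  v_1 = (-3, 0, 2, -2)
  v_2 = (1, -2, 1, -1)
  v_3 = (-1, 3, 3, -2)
Orthogonal basis:
  u_1 = (-3, 0, 2, -2)
  u_2 = (20/17, -2, 15/17, -15/17)
  u_3 = (104/59, 130/59, 215/118, -97/118)

Apply the Gram-Schmidt recurrence
  u_1 = v_1
  u_i = v_i − Σ_{j<i} ((v_i · u_j) / (u_j · u_j)) · u_j.

Step by step this gives:
  u_1 = (-3, 0, 2, -2)
  u_2 = (20/17, -2, 15/17, -15/17)
  u_3 = (104/59, 130/59, 215/118, -97/118)

Orthogonality check:
  u_2 · u_1 = 0 (should be 0)
  u_3 · u_1 = 0 (should be 0)
  u_3 · u_2 = 0 (should be 0)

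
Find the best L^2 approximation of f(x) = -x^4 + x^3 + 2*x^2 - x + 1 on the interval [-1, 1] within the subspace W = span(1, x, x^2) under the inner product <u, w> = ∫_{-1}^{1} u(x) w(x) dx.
g(x) = 8*x^2/7 - 2*x/5 + 38/35

The best approximation g ∈ W is the orthogonal projection of f onto W. Writing g = a_0 + a_1 x + a_2 x^2, the coefficients solve the normal equations G · a = b where
  G_{ij} = <φ_i, φ_j> and b_i = <f, φ_i>, with φ_0 = 1, φ_1 = x, φ_2 = x^2.
G =
  [2, 0, 2/3]
  [0, 2/3, 0]
  [2/3, 0, 2/5],
b = (44/15, -4/15, 124/105).
Solving gives a_0 = 38/35, a_1 = -2/5, a_2 = 8/7, so
  g(x) = 8*x^2/7 - 2*x/5 + 38/35.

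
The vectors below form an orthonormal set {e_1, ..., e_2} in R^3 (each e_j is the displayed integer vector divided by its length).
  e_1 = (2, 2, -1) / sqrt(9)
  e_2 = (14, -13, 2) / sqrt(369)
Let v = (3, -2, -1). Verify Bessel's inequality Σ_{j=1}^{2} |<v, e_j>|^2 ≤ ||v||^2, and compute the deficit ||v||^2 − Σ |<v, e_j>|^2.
Σ |<v, e_j>|^2 = 525/41; ||v||^2 = 14; deficit = 49/41

Write each e_j = u_j / sqrt(<u_j, u_j>) where u_j is the displayed integer vector. Then <v, e_j> = <v, u_j> / sqrt(<u_j, u_j>), so |<v, e_j>|^2 = <v, u_j>^2 / <u_j, u_j>.
Coefficients: <v, e_1> = 3/sqrt(9), <v, e_2> = 66/sqrt(369).
Square and sum: Σ |<v, e_j>|^2 = 525/41.
Compute ||v||^2 = v·v = 14.
Deficit = 14 − 525/41 = 49/41 ≥ 0, confirming Bessel's inequality. (The deficit equals ||v − Σ <v,e_j> e_j||^2, the squared distance from v to span{e_j}.)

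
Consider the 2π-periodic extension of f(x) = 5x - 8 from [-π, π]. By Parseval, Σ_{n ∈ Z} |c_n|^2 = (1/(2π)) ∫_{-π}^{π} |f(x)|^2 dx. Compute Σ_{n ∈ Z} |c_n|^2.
Σ |c_n|^2 = 25π^2/3 + 64

Expand and integrate term by term over [-π, π]:
  ∫ (5x)^2 dx = 25·(2π^3/3); ∫ 2·5·(-8)·x dx = 0 (odd integrand); ∫ (-8)^2 dx = 64·2π.
So (1/(2π)) ∫_{-π}^{π} (5x - 8)^2 dx = 25π^2/3 + 64 = 25π^2/3 + 64.
Parseval ⇒ Σ |c_n|^2 = 25π^2/3 + 64.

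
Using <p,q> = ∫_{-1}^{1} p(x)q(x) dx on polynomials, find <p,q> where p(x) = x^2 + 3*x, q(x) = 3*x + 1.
<p,q> = 20/3

Expand the product: p(x)·q(x) = 3*x^3 + 10*x^2 + 3*x.
∫_{-1}^{1} of each monomial x^k gives [2/(k+1) if k even, 0 if k odd]. Integrating term-by-term (or equivalently evaluating the antiderivative F(x) = 3*x^4/4 + 10*x^3/3 + 3*x^2/2 at the endpoints):
  F(1) − F(−1) = 67/12 − (-13/12) = 20/3.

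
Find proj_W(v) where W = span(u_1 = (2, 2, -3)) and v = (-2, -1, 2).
proj_W(v) = (-24/17, -24/17, 36/17)

Set up U = [u_1 | ... | u_1] ∈ R^(3×1). The projector onto W = col(U) is P = U (U^T U)^(-1) U^T.
Compute U^T U =
  [17],
and U^T v = (-12).
Solve U^T U · c = U^T v for the coefficients: c = (-12/17). The projection is proj_W(v) = U c.
Check: (v - proj_W(v)) · u_1 = 0  (should be 0).
Result: proj_W(v) = (-24/17, -24/17, 36/17).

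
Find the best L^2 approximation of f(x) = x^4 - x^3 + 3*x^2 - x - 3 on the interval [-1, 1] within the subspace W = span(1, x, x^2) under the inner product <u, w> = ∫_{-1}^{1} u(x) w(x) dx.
g(x) = 27*x^2/7 - 8*x/5 - 108/35

The best approximation g ∈ W is the orthogonal projection of f onto W. Writing g = a_0 + a_1 x + a_2 x^2, the coefficients solve the normal equations G · a = b where
  G_{ij} = <φ_i, φ_j> and b_i = <f, φ_i>, with φ_0 = 1, φ_1 = x, φ_2 = x^2.
G =
  [2, 0, 2/3]
  [0, 2/3, 0]
  [2/3, 0, 2/5],
b = (-18/5, -16/15, -18/35).
Solving gives a_0 = -108/35, a_1 = -8/5, a_2 = 27/7, so
  g(x) = 27*x^2/7 - 8*x/5 - 108/35.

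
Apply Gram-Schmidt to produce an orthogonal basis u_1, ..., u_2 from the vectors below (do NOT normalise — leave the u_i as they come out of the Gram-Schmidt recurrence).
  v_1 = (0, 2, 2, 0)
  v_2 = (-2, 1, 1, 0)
Orthogonal basis:
  u_1 = (0, 2, 2, 0)
  u_2 = (-2, 0, 0, 0)

Apply the Gram-Schmidt recurrence
  u_1 = v_1
  u_i = v_i − Σ_{j<i} ((v_i · u_j) / (u_j · u_j)) · u_j.

Step by step this gives:
  u_1 = (0, 2, 2, 0)
  u_2 = (-2, 0, 0, 0)

Orthogonality check:
  u_2 · u_1 = 0 (should be 0)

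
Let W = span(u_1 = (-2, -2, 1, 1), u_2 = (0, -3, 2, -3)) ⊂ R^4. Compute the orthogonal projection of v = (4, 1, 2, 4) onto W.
proj_W(v) = (22/65, 112/65, -71/65, 79/65)

Set up U = [u_1 | ... | u_2] ∈ R^(4×2). The projector onto W = col(U) is P = U (U^T U)^(-1) U^T.
Compute U^T U =
  [10, 5]
  [5, 22],
and U^T v = (-4, -11).
Solve U^T U · c = U^T v for the coefficients: c = (-11/65, -6/13). The projection is proj_W(v) = U c.
Check: (v - proj_W(v)) · u_1 = 0  (should be 0).
Check: (v - proj_W(v)) · u_2 = 0  (should be 0).
Result: proj_W(v) = (22/65, 112/65, -71/65, 79/65).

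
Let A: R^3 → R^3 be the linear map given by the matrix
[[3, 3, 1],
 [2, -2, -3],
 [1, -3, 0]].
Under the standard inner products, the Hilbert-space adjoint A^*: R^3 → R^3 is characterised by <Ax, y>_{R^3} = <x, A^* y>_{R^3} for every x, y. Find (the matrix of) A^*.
A^* = A^T =
[[3, 2, 1],
 [3, -2, -3],
 [1, -3, 0]]

For real matrices with standard dot products, the defining identity <Ax, y> = <x, A^* y> gives (Ax)^T y = x^T (A^*) y, i.e. x^T A^T y = x^T (A^*) y. Since this holds for all x, y, we must have A^* = A^T. Therefore
A^* =
[[3, 2, 1],
 [3, -2, -3],
 [1, -3, 0]].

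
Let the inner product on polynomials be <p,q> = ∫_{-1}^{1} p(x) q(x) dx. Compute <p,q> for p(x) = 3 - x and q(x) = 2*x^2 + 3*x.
<p,q> = 2

Expand the product: p(x)·q(x) = -2*x^3 + 3*x^2 + 9*x.
∫_{-1}^{1} of each monomial x^k gives [2/(k+1) if k even, 0 if k odd]. Integrating term-by-term (or equivalently evaluating the antiderivative F(x) = -x^4/2 + x^3 + 9*x^2/2 at the endpoints):
  F(1) − F(−1) = 5 − (3) = 2.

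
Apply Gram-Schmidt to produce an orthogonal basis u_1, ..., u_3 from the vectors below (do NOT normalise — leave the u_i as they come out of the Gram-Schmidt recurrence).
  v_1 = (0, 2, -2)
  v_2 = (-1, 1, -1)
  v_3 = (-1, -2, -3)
Orthogonal basis:
  u_1 = (0, 2, -2)
  u_2 = (-1, 0, 0)
  u_3 = (0, -5/2, -5/2)

Apply the Gram-Schmidt recurrence
  u_1 = v_1
  u_i = v_i − Σ_{j<i} ((v_i · u_j) / (u_j · u_j)) · u_j.

Step by step this gives:
  u_1 = (0, 2, -2)
  u_2 = (-1, 0, 0)
  u_3 = (0, -5/2, -5/2)

Orthogonality check:
  u_2 · u_1 = 0 (should be 0)
  u_3 · u_1 = 0 (should be 0)
  u_3 · u_2 = 0 (should be 0)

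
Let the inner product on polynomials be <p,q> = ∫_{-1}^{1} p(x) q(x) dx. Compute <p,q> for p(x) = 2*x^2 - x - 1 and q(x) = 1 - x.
<p,q> = 0

Expand the product: p(x)·q(x) = -2*x^3 + 3*x^2 - 1.
∫_{-1}^{1} of each monomial x^k gives [2/(k+1) if k even, 0 if k odd]. Integrating term-by-term (or equivalently evaluating the antiderivative F(x) = -x^4/2 + x^3 - x at the endpoints):
  F(1) − F(−1) = -1/2 − (-1/2) = 0.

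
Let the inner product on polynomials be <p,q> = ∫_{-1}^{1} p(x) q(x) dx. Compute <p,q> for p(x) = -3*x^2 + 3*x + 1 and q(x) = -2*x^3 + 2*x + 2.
<p,q> = 8/5

Expand the product: p(x)·q(x) = 6*x^5 - 6*x^4 - 8*x^3 + 8*x + 2.
∫_{-1}^{1} of each monomial x^k gives [2/(k+1) if k even, 0 if k odd]. Integrating term-by-term (or equivalently evaluating the antiderivative F(x) = x^6 - 6*x^5/5 - 2*x^4 + 4*x^2 + 2*x at the endpoints):
  F(1) − F(−1) = 19/5 − (11/5) = 8/5.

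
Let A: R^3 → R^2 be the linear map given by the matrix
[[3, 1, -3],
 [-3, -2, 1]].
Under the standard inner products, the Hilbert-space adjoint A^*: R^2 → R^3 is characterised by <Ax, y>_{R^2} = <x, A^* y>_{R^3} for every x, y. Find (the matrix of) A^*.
A^* = A^T =
[[3, -3],
 [1, -2],
 [-3, 1]]

For real matrices with standard dot products, the defining identity <Ax, y> = <x, A^* y> gives (Ax)^T y = x^T (A^*) y, i.e. x^T A^T y = x^T (A^*) y. Since this holds for all x, y, we must have A^* = A^T. Therefore
A^* =
[[3, -3],
 [1, -2],
 [-3, 1]].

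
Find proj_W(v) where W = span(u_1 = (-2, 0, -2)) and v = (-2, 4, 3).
proj_W(v) = (1/2, 0, 1/2)

Set up U = [u_1 | ... | u_1] ∈ R^(3×1). The projector onto W = col(U) is P = U (U^T U)^(-1) U^T.
Compute U^T U =
  [8],
and U^T v = (-2).
Solve U^T U · c = U^T v for the coefficients: c = (-1/4). The projection is proj_W(v) = U c.
Check: (v - proj_W(v)) · u_1 = 0  (should be 0).
Result: proj_W(v) = (1/2, 0, 1/2).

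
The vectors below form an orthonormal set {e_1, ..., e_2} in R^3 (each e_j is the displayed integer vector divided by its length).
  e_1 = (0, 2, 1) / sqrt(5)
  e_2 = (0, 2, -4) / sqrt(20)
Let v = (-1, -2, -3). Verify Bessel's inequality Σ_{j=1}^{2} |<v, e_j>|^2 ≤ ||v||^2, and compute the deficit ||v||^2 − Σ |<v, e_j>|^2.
Σ |<v, e_j>|^2 = 13; ||v||^2 = 14; deficit = 1

Write each e_j = u_j / sqrt(<u_j, u_j>) where u_j is the displayed integer vector. Then <v, e_j> = <v, u_j> / sqrt(<u_j, u_j>), so |<v, e_j>|^2 = <v, u_j>^2 / <u_j, u_j>.
Coefficients: <v, e_1> = -7/sqrt(5), <v, e_2> = 8/sqrt(20).
Square and sum: Σ |<v, e_j>|^2 = 13.
Compute ||v||^2 = v·v = 14.
Deficit = 14 − 13 = 1 ≥ 0, confirming Bessel's inequality. (The deficit equals ||v − Σ <v,e_j> e_j||^2, the squared distance from v to span{e_j}.)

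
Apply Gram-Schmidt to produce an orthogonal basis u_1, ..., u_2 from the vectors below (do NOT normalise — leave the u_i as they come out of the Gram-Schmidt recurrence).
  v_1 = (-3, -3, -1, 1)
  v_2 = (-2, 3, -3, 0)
Orthogonal basis:
  u_1 = (-3, -3, -1, 1)
  u_2 = (-2, 3, -3, 0)

Apply the Gram-Schmidt recurrence
  u_1 = v_1
  u_i = v_i − Σ_{j<i} ((v_i · u_j) / (u_j · u_j)) · u_j.

Step by step this gives:
  u_1 = (-3, -3, -1, 1)
  u_2 = (-2, 3, -3, 0)

Orthogonality check:
  u_2 · u_1 = 0 (should be 0)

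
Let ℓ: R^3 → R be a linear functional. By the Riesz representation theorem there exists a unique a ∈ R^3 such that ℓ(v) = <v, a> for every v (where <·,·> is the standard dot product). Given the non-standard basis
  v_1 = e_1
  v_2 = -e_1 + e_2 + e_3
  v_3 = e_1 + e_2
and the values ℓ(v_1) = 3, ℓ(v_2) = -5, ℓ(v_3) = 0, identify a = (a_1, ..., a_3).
a = (3, -3, 1)

Write a = (a_1, ..., a_3) in the standard basis. For each basis vector v_i, ℓ(v_i) = <v_i, a> is a linear equation in the a_j's. Collect the n equations into a matrix system V a = ℓ, where row i of V is v_i (expressed in the standard basis). Since V is invertible (lower-triangular with 1s on the diagonal, up to permutation), solve by back-substitution:
  V =
[[1, 0, 0],
 [-1, 1, 1],
 [1, 1, 0]]
  V a = (3, -5, 0)
Solving gives a = (3, -3, 1).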